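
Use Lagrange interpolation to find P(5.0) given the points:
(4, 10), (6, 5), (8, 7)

Lagrange interpolation formula:
P(x) = Σ yᵢ × Lᵢ(x)
where Lᵢ(x) = Π_{j≠i} (x - xⱼ)/(xᵢ - xⱼ)

L_0(5.0) = (5.0 - 6)/(4 - 6) × (5.0 - 8)/(4 - 8) = 0.375000
L_1(5.0) = (5.0 - 4)/(6 - 4) × (5.0 - 8)/(6 - 8) = 0.750000
L_2(5.0) = (5.0 - 4)/(8 - 4) × (5.0 - 6)/(8 - 6) = -0.125000

P(5.0) = 10×L_0(5.0) + 5×L_1(5.0) + 7×L_2(5.0)
P(5.0) = 6.625000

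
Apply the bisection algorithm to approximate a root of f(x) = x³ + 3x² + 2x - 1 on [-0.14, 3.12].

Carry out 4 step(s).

f(x) = x³ + 3x² + 2x - 1
Initial interval: [-0.14, 3.12]

Iteration 1:
  c_1 = (-0.140000 + 3.120000)/2 = 1.490000
  f(c_1) = f(1.490000) = 11.948249
  f(a) × f(c) < 0, new interval: [-0.140000, 1.490000]
Iteration 2:
  c_2 = (-0.140000 + 1.490000)/2 = 0.675000
  f(c_2) = f(0.675000) = 2.024422
  f(a) × f(c) < 0, new interval: [-0.140000, 0.675000]
Iteration 3:
  c_3 = (-0.140000 + 0.675000)/2 = 0.267500
  f(c_3) = f(0.267500) = -0.231190
  f(a) × f(c) ≥ 0, new interval: [0.267500, 0.675000]
Iteration 4:
  c_4 = (0.267500 + 0.675000)/2 = 0.471250
  f(c_4) = f(0.471250) = 0.713383
  f(a) × f(c) < 0, new interval: [0.267500, 0.471250]

After 4 iteration(s), the approximation is c_4 = 0.471250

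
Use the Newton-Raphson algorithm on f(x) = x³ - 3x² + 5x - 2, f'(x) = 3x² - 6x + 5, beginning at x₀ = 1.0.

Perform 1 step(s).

f(x) = x³ - 3x² + 5x - 2
f'(x) = 3x² - 6x + 5
x₀ = 1.0

Newton-Raphson formula: x_{n+1} = x_n - f(x_n)/f'(x_n)

Iteration 1:
  f(1.000000) = 1.000000
  f'(1.000000) = 2.000000
  x_1 = 1.000000 - 1.000000/2.000000 = 0.500000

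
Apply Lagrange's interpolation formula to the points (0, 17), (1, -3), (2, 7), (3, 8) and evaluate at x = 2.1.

Lagrange interpolation formula:
P(x) = Σ yᵢ × Lᵢ(x)
where Lᵢ(x) = Π_{j≠i} (x - xⱼ)/(xᵢ - xⱼ)

L_0(2.1) = (2.1 - 1)/(0 - 1) × (2.1 - 2)/(0 - 2) × (2.1 - 3)/(0 - 3) = 0.016500
L_1(2.1) = (2.1 - 0)/(1 - 0) × (2.1 - 2)/(1 - 2) × (2.1 - 3)/(1 - 3) = -0.094500
L_2(2.1) = (2.1 - 0)/(2 - 0) × (2.1 - 1)/(2 - 1) × (2.1 - 3)/(2 - 3) = 1.039500
L_3(2.1) = (2.1 - 0)/(3 - 0) × (2.1 - 1)/(3 - 1) × (2.1 - 2)/(3 - 2) = 0.038500

P(2.1) = 17×L_0(2.1) + (-3)×L_1(2.1) + 7×L_2(2.1) + 8×L_3(2.1)
P(2.1) = 8.148500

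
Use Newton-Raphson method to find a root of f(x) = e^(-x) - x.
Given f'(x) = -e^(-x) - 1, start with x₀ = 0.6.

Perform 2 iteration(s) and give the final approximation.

f(x) = e^(-x) - x
f'(x) = -e^(-x) - 1
x₀ = 0.6

Newton-Raphson formula: x_{n+1} = x_n - f(x_n)/f'(x_n)

Iteration 1:
  f(0.600000) = -0.051188
  f'(0.600000) = -1.548812
  x_1 = 0.600000 - (-0.051188)/(-1.548812) = 0.566950
Iteration 2:
  f(0.566950) = 0.000303
  f'(0.566950) = -1.567253
  x_2 = 0.566950 - 0.000303/(-1.567253) = 0.567143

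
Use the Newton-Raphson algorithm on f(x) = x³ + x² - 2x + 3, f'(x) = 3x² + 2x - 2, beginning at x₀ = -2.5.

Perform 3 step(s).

f(x) = x³ + x² - 2x + 3
f'(x) = 3x² + 2x - 2
x₀ = -2.5

Newton-Raphson formula: x_{n+1} = x_n - f(x_n)/f'(x_n)

Iteration 1:
  f(-2.500000) = -1.375000
  f'(-2.500000) = 11.750000
  x_1 = -2.500000 - (-1.375000)/11.750000 = -2.382979
Iteration 2:
  f(-2.382979) = -0.087408
  f'(-2.382979) = 10.269805
  x_2 = -2.382979 - (-0.087408)/10.269805 = -2.374468
Iteration 3:
  f(-2.374468) = -0.000445
  f'(-2.374468) = 10.165353
  x_3 = -2.374468 - (-0.000445)/10.165353 = -2.374424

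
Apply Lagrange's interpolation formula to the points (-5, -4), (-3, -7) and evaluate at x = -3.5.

Lagrange interpolation formula:
P(x) = Σ yᵢ × Lᵢ(x)
where Lᵢ(x) = Π_{j≠i} (x - xⱼ)/(xᵢ - xⱼ)

L_0(-3.5) = (-3.5 - (-3))/(-5 - (-3)) = 0.250000
L_1(-3.5) = (-3.5 - (-5))/(-3 - (-5)) = 0.750000

P(-3.5) = (-4)×L_0(-3.5) + (-7)×L_1(-3.5)
P(-3.5) = -6.250000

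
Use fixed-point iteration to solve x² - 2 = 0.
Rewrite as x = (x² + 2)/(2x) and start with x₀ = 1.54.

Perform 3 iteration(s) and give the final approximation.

Equation: x² - 2 = 0
Fixed-point form: x = (x² + 2)/(2x)
x₀ = 1.54

x_1 = g(1.540000) = 1.419351
x_2 = g(1.419351) = 1.414223
x_3 = g(1.414223) = 1.414214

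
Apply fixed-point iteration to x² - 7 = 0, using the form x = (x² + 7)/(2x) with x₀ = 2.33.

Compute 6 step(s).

Equation: x² - 7 = 0
Fixed-point form: x = (x² + 7)/(2x)
x₀ = 2.33

x_1 = g(2.330000) = 2.667146
x_2 = g(2.667146) = 2.645837
x_3 = g(2.645837) = 2.645751
x_4 = g(2.645751) = 2.645751
x_5 = g(2.645751) = 2.645751
x_6 = g(2.645751) = 2.645751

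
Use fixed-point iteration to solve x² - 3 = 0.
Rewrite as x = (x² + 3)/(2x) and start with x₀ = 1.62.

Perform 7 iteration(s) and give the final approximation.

Equation: x² - 3 = 0
Fixed-point form: x = (x² + 3)/(2x)
x₀ = 1.62

x_1 = g(1.620000) = 1.735926
x_2 = g(1.735926) = 1.732055
x_3 = g(1.732055) = 1.732051
x_4 = g(1.732051) = 1.732051
x_5 = g(1.732051) = 1.732051
x_6 = g(1.732051) = 1.732051
x_7 = g(1.732051) = 1.732051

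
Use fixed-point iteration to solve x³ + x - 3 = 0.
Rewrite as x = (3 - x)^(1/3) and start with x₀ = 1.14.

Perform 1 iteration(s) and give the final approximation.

Equation: x³ + x - 3 = 0
Fixed-point form: x = (3 - x)^(1/3)
x₀ = 1.14

x_1 = g(1.140000) = 1.229809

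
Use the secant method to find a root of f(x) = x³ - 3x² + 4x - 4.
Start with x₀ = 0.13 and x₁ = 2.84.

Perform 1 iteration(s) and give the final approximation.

f(x) = x³ - 3x² + 4x - 4
x₀ = 0.13, x₁ = 2.84

Secant formula: x_{n+1} = x_n - f(x_n)(x_n - x_{n-1})/(f(x_n) - f(x_{n-1}))

Iteration 1:
  f(0.130000) = -3.528503
  f(2.840000) = 6.069504
  x_2 = 2.840000 - 6.069504×(2.840000 - 0.130000)/(6.069504 - (-3.528503))
       = 1.126274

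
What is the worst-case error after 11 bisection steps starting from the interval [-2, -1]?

Bisection error bound: |error| ≤ (b-a)/2^n
|error| ≤ (-1 - (-2))/2^11 = 1/2^11
|error| ≤ 0.0004882812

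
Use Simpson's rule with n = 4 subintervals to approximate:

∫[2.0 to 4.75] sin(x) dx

f(x) = sin(x)
a = 2.0, b = 4.75, n = 4
h = (b - a)/n = 0.687500

Simpson's rule: (h/3)[f(x₀) + 4f(x₁) + 2f(x₂) + ... + f(xₙ)]

x_0 = 2.0000, f(x_0) = 0.909297, coefficient = 1
x_1 = 2.6875, f(x_1) = 0.438647, coefficient = 4
x_2 = 3.3750, f(x_2) = -0.231294, coefficient = 2
x_3 = 4.0625, f(x_3) = -0.796151, coefficient = 4
x_4 = 4.7500, f(x_4) = -0.999293, coefficient = 1

I ≈ (0.687500/3) × -1.982599 = -0.454345
Exact value: -0.453749
Error: 0.000597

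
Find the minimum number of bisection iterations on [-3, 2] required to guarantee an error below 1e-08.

We need (b-a)/2^n ≤ 1e-08
(2 - (-3))/2^n ≤ 1e-08
5/2^n ≤ 1e-08
2^n ≥ 500000000
n ≥ log₂(500000000) = 28.90
n ≥ 29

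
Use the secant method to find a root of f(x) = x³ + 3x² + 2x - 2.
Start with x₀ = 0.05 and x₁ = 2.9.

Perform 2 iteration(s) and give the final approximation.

f(x) = x³ + 3x² + 2x - 2
x₀ = 0.05, x₁ = 2.9

Secant formula: x_{n+1} = x_n - f(x_n)(x_n - x_{n-1})/(f(x_n) - f(x_{n-1}))

Iteration 1:
  f(0.050000) = -1.892375
  f(2.900000) = 53.419000
  x_2 = 2.900000 - 53.419000×(2.900000 - 0.050000)/(53.419000 - (-1.892375))
       = 0.147507
Iteration 2:
  f(2.900000) = 53.419000
  f(0.147507) = -1.636500
  x_3 = 0.147507 - (-1.636500)×(0.147507 - 2.900000)/(-1.636500 - 53.419000)
       = 0.229324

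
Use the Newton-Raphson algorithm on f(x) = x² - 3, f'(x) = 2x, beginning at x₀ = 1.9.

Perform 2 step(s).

f(x) = x² - 3
f'(x) = 2x
x₀ = 1.9

Newton-Raphson formula: x_{n+1} = x_n - f(x_n)/f'(x_n)

Iteration 1:
  f(1.900000) = 0.610000
  f'(1.900000) = 3.800000
  x_1 = 1.900000 - 0.610000/3.800000 = 1.739474
Iteration 2:
  f(1.739474) = 0.025769
  f'(1.739474) = 3.478947
  x_2 = 1.739474 - 0.025769/3.478947 = 1.732067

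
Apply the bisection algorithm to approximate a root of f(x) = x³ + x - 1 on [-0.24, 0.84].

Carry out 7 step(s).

f(x) = x³ + x - 1
Initial interval: [-0.24, 0.84]

Iteration 1:
  c_1 = (-0.240000 + 0.840000)/2 = 0.300000
  f(c_1) = f(0.300000) = -0.673000
  f(a) × f(c) ≥ 0, new interval: [0.300000, 0.840000]
Iteration 2:
  c_2 = (0.300000 + 0.840000)/2 = 0.570000
  f(c_2) = f(0.570000) = -0.244807
  f(a) × f(c) ≥ 0, new interval: [0.570000, 0.840000]
Iteration 3:
  c_3 = (0.570000 + 0.840000)/2 = 0.705000
  f(c_3) = f(0.705000) = 0.055403
  f(a) × f(c) < 0, new interval: [0.570000, 0.705000]
Iteration 4:
  c_4 = (0.570000 + 0.705000)/2 = 0.637500
  f(c_4) = f(0.637500) = -0.103416
  f(a) × f(c) ≥ 0, new interval: [0.637500, 0.705000]
Iteration 5:
  c_5 = (0.637500 + 0.705000)/2 = 0.671250
  f(c_5) = f(0.671250) = -0.026300
  f(a) × f(c) ≥ 0, new interval: [0.671250, 0.705000]
Iteration 6:
  c_6 = (0.671250 + 0.705000)/2 = 0.688125
  f(c_6) = f(0.688125) = 0.013963
  f(a) × f(c) < 0, new interval: [0.671250, 0.688125]
Iteration 7:
  c_7 = (0.671250 + 0.688125)/2 = 0.679687
  f(c_7) = f(0.679687) = -0.006314
  f(a) × f(c) ≥ 0, new interval: [0.679687, 0.688125]

After 7 iteration(s), the approximation is c_7 = 0.679687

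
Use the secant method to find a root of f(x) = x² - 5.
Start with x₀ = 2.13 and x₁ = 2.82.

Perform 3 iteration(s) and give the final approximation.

f(x) = x² - 5
x₀ = 2.13, x₁ = 2.82

Secant formula: x_{n+1} = x_n - f(x_n)(x_n - x_{n-1})/(f(x_n) - f(x_{n-1}))

Iteration 1:
  f(2.130000) = -0.463100
  f(2.820000) = 2.952400
  x_2 = 2.820000 - 2.952400×(2.820000 - 2.130000)/(2.952400 - (-0.463100))
       = 2.223556
Iteration 2:
  f(2.820000) = 2.952400
  f(2.223556) = -0.055801
  x_3 = 2.223556 - (-0.055801)×(2.223556 - 2.820000)/(-0.055801 - 2.952400)
       = 2.234619
Iteration 3:
  f(2.223556) = -0.055801
  f(2.234619) = -0.006477
  x_4 = 2.234619 - (-0.006477)×(2.234619 - 2.223556)/(-0.006477 - (-0.055801))
       = 2.236072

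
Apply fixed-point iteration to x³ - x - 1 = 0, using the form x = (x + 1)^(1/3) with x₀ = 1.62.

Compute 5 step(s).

Equation: x³ - x - 1 = 0
Fixed-point form: x = (x + 1)^(1/3)
x₀ = 1.62

x_1 = g(1.620000) = 1.378586
x_2 = g(1.378586) = 1.334872
x_3 = g(1.334872) = 1.326644
x_4 = g(1.326644) = 1.325084
x_5 = g(1.325084) = 1.324787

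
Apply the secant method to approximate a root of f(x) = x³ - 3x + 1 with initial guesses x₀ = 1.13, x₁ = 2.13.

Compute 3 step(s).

f(x) = x³ - 3x + 1
x₀ = 1.13, x₁ = 2.13

Secant formula: x_{n+1} = x_n - f(x_n)(x_n - x_{n-1})/(f(x_n) - f(x_{n-1}))

Iteration 1:
  f(1.130000) = -0.947103
  f(2.130000) = 4.273597
  x_2 = 2.130000 - 4.273597×(2.130000 - 1.130000)/(4.273597 - (-0.947103))
       = 1.311413
Iteration 2:
  f(2.130000) = 4.273597
  f(1.311413) = -0.678866
  x_3 = 1.311413 - (-0.678866)×(1.311413 - 2.130000)/(-0.678866 - 4.273597)
       = 1.423622
Iteration 3:
  f(1.311413) = -0.678866
  f(1.423622) = -0.385612
  x_4 = 1.423622 - (-0.385612)×(1.423622 - 1.311413)/(-0.385612 - (-0.678866))
       = 1.571170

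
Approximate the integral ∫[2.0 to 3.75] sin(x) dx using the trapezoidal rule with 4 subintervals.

f(x) = sin(x)
a = 2.0, b = 3.75, n = 4
h = (b - a)/n = 0.437500

Trapezoidal rule: (h/2)[f(x₀) + 2f(x₁) + 2f(x₂) + ... + f(xₙ)]

x_0 = 2.0000, f(x_0) = 0.909297, coefficient = 1
x_1 = 2.4375, f(x_1) = 0.647343, coefficient = 2
x_2 = 2.8750, f(x_2) = 0.263446, coefficient = 2
x_3 = 3.3125, f(x_3) = -0.170077, coefficient = 2
x_4 = 3.7500, f(x_4) = -0.571561, coefficient = 1

I ≈ (0.437500/2) × 1.819160 = 0.397941
Exact value: 0.404413
Error: 0.006471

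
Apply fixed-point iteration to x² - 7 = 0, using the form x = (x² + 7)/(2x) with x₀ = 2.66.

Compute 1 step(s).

Equation: x² - 7 = 0
Fixed-point form: x = (x² + 7)/(2x)
x₀ = 2.66

x_1 = g(2.660000) = 2.645789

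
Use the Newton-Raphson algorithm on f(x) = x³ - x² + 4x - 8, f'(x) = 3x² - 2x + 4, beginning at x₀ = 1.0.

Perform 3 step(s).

f(x) = x³ - x² + 4x - 8
f'(x) = 3x² - 2x + 4
x₀ = 1.0

Newton-Raphson formula: x_{n+1} = x_n - f(x_n)/f'(x_n)

Iteration 1:
  f(1.000000) = -4.000000
  f'(1.000000) = 5.000000
  x_1 = 1.000000 - (-4.000000)/5.000000 = 1.800000
Iteration 2:
  f(1.800000) = 1.792000
  f'(1.800000) = 10.120000
  x_2 = 1.800000 - 1.792000/10.120000 = 1.622925
Iteration 3:
  f(1.622925) = 0.132412
  f'(1.622925) = 8.655806
  x_3 = 1.622925 - 0.132412/8.655806 = 1.607627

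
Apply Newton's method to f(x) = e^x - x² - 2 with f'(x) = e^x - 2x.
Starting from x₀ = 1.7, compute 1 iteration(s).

f(x) = e^x - x² - 2
f'(x) = e^x - 2x
x₀ = 1.7

Newton-Raphson formula: x_{n+1} = x_n - f(x_n)/f'(x_n)

Iteration 1:
  f(1.700000) = 0.583947
  f'(1.700000) = 2.073947
  x_1 = 1.700000 - 0.583947/2.073947 = 1.418437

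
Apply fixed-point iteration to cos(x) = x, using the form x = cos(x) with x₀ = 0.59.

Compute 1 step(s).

Equation: cos(x) = x
Fixed-point form: x = cos(x)
x₀ = 0.59

x_1 = g(0.590000) = 0.830941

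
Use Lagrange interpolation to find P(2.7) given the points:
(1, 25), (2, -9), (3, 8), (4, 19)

Lagrange interpolation formula:
P(x) = Σ yᵢ × Lᵢ(x)
where Lᵢ(x) = Π_{j≠i} (x - xⱼ)/(xᵢ - xⱼ)

L_0(2.7) = (2.7 - 2)/(1 - 2) × (2.7 - 3)/(1 - 3) × (2.7 - 4)/(1 - 4) = -0.045500
L_1(2.7) = (2.7 - 1)/(2 - 1) × (2.7 - 3)/(2 - 3) × (2.7 - 4)/(2 - 4) = 0.331500
L_2(2.7) = (2.7 - 1)/(3 - 1) × (2.7 - 2)/(3 - 2) × (2.7 - 4)/(3 - 4) = 0.773500
L_3(2.7) = (2.7 - 1)/(4 - 1) × (2.7 - 2)/(4 - 2) × (2.7 - 3)/(4 - 3) = -0.059500

P(2.7) = 25×L_0(2.7) + (-9)×L_1(2.7) + 8×L_2(2.7) + 19×L_3(2.7)
P(2.7) = 0.936500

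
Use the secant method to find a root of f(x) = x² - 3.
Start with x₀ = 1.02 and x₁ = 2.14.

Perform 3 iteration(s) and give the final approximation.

f(x) = x² - 3
x₀ = 1.02, x₁ = 2.14

Secant formula: x_{n+1} = x_n - f(x_n)(x_n - x_{n-1})/(f(x_n) - f(x_{n-1}))

Iteration 1:
  f(1.020000) = -1.959600
  f(2.140000) = 1.579600
  x_2 = 2.140000 - 1.579600×(2.140000 - 1.020000)/(1.579600 - (-1.959600))
       = 1.640127
Iteration 2:
  f(2.140000) = 1.579600
  f(1.640127) = -0.309985
  x_3 = 1.640127 - (-0.309985)×(1.640127 - 2.140000)/(-0.309985 - 1.579600)
       = 1.722130
Iteration 3:
  f(1.640127) = -0.309985
  f(1.722130) = -0.034267
  x_4 = 1.722130 - (-0.034267)×(1.722130 - 1.640127)/(-0.034267 - (-0.309985))
       = 1.732322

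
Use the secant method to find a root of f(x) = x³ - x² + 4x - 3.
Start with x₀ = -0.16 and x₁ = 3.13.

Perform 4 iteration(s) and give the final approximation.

f(x) = x³ - x² + 4x - 3
x₀ = -0.16, x₁ = 3.13

Secant formula: x_{n+1} = x_n - f(x_n)(x_n - x_{n-1})/(f(x_n) - f(x_{n-1}))

Iteration 1:
  f(-0.160000) = -3.669696
  f(3.130000) = 30.387397
  x_2 = 3.130000 - 30.387397×(3.130000 - (-0.160000))/(30.387397 - (-3.669696))
       = 0.194502
Iteration 2:
  f(3.130000) = 30.387397
  f(0.194502) = -2.252466
  x_3 = 0.194502 - (-2.252466)×(0.194502 - 3.130000)/(-2.252466 - 30.387397)
       = 0.397079
Iteration 3:
  f(0.194502) = -2.252466
  f(0.397079) = -1.506746
  x_4 = 0.397079 - (-1.506746)×(0.397079 - 0.194502)/(-1.506746 - (-2.252466))
       = 0.806393
Iteration 4:
  f(0.397079) = -1.506746
  f(0.806393) = 0.099675
  x_5 = 0.806393 - 0.099675×(0.806393 - 0.397079)/(0.099675 - (-1.506746))
       = 0.780996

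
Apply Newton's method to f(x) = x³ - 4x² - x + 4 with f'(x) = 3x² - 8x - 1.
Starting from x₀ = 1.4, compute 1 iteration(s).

f(x) = x³ - 4x² - x + 4
f'(x) = 3x² - 8x - 1
x₀ = 1.4

Newton-Raphson formula: x_{n+1} = x_n - f(x_n)/f'(x_n)

Iteration 1:
  f(1.400000) = -2.496000
  f'(1.400000) = -6.320000
  x_1 = 1.400000 - (-2.496000)/(-6.320000) = 1.005063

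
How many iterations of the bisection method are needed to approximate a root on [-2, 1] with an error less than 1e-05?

We need (b-a)/2^n ≤ 1e-05
(1 - (-2))/2^n ≤ 1e-05
3/2^n ≤ 1e-05
2^n ≥ 300000
n ≥ log₂(300000) = 18.19
n ≥ 19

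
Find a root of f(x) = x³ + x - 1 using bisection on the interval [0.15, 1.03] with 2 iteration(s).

f(x) = x³ + x - 1
Initial interval: [0.15, 1.03]

Iteration 1:
  c_1 = (0.150000 + 1.030000)/2 = 0.590000
  f(c_1) = f(0.590000) = -0.204621
  f(a) × f(c) ≥ 0, new interval: [0.590000, 1.030000]
Iteration 2:
  c_2 = (0.590000 + 1.030000)/2 = 0.810000
  f(c_2) = f(0.810000) = 0.341441
  f(a) × f(c) < 0, new interval: [0.590000, 0.810000]

After 2 iteration(s), the approximation is c_2 = 0.810000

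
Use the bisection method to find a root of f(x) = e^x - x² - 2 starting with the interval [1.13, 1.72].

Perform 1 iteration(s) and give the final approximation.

f(x) = e^x - x² - 2
Initial interval: [1.13, 1.72]

Iteration 1:
  c_1 = (1.130000 + 1.720000)/2 = 1.425000
  f(c_1) = f(1.425000) = 0.127233
  f(a) × f(c) < 0, new interval: [1.130000, 1.425000]

After 1 iteration(s), the approximation is c_1 = 1.425000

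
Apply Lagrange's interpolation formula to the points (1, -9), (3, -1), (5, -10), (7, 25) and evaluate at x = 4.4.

Lagrange interpolation formula:
P(x) = Σ yᵢ × Lᵢ(x)
where Lᵢ(x) = Π_{j≠i} (x - xⱼ)/(xᵢ - xⱼ)

L_0(4.4) = (4.4 - 3)/(1 - 3) × (4.4 - 5)/(1 - 5) × (4.4 - 7)/(1 - 7) = -0.045500
L_1(4.4) = (4.4 - 1)/(3 - 1) × (4.4 - 5)/(3 - 5) × (4.4 - 7)/(3 - 7) = 0.331500
L_2(4.4) = (4.4 - 1)/(5 - 1) × (4.4 - 3)/(5 - 3) × (4.4 - 7)/(5 - 7) = 0.773500
L_3(4.4) = (4.4 - 1)/(7 - 1) × (4.4 - 3)/(7 - 3) × (4.4 - 5)/(7 - 5) = -0.059500

P(4.4) = (-9)×L_0(4.4) + (-1)×L_1(4.4) + (-10)×L_2(4.4) + 25×L_3(4.4)
P(4.4) = -9.144500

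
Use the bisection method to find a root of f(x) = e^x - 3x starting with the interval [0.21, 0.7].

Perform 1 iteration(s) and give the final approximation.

f(x) = e^x - 3x
Initial interval: [0.21, 0.7]

Iteration 1:
  c_1 = (0.210000 + 0.700000)/2 = 0.455000
  f(c_1) = f(0.455000) = 0.211173
  f(a) × f(c) ≥ 0, new interval: [0.455000, 0.700000]

After 1 iteration(s), the approximation is c_1 = 0.455000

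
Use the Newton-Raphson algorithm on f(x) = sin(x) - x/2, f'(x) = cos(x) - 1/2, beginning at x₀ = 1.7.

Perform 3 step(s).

f(x) = sin(x) - x/2
f'(x) = cos(x) - 1/2
x₀ = 1.7

Newton-Raphson formula: x_{n+1} = x_n - f(x_n)/f'(x_n)

Iteration 1:
  f(1.700000) = 0.141665
  f'(1.700000) = -0.628844
  x_1 = 1.700000 - 0.141665/(-0.628844) = 1.925278
Iteration 2:
  f(1.925278) = -0.024812
  f'(1.925278) = -0.847104
  x_2 = 1.925278 - (-0.024812)/(-0.847104) = 1.895987
Iteration 3:
  f(1.895987) = -0.000404
  f'(1.895987) = -0.819490
  x_3 = 1.895987 - (-0.000404)/(-0.819490) = 1.895494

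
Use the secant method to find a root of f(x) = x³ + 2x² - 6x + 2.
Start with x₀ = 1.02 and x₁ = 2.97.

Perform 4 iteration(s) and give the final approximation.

f(x) = x³ + 2x² - 6x + 2
x₀ = 1.02, x₁ = 2.97

Secant formula: x_{n+1} = x_n - f(x_n)(x_n - x_{n-1})/(f(x_n) - f(x_{n-1}))

Iteration 1:
  f(1.020000) = -0.977992
  f(2.970000) = 28.019873
  x_2 = 2.970000 - 28.019873×(2.970000 - 1.020000)/(28.019873 - (-0.977992))
       = 1.085766
Iteration 2:
  f(2.970000) = 28.019873
  f(1.085766) = -0.876823
  x_3 = 1.085766 - (-0.876823)×(1.085766 - 2.970000)/(-0.876823 - 28.019873)
       = 1.142940
Iteration 3:
  f(1.085766) = -0.876823
  f(1.142940) = -0.751979
  x_4 = 1.142940 - (-0.751979)×(1.142940 - 1.085766)/(-0.751979 - (-0.876823))
       = 1.487319
Iteration 4:
  f(1.142940) = -0.751979
  f(1.487319) = 0.790448
  x_5 = 1.487319 - 0.790448×(1.487319 - 1.142940)/(0.790448 - (-0.751979))
       = 1.310835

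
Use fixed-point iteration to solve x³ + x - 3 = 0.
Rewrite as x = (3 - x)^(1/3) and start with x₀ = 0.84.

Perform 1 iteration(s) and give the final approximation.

Equation: x³ + x - 3 = 0
Fixed-point form: x = (3 - x)^(1/3)
x₀ = 0.84

x_1 = g(0.840000) = 1.292661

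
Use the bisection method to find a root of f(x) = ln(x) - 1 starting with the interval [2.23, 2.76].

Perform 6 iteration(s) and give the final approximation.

f(x) = ln(x) - 1
Initial interval: [2.23, 2.76]

Iteration 1:
  c_1 = (2.230000 + 2.760000)/2 = 2.495000
  f(c_1) = f(2.495000) = -0.085711
  f(a) × f(c) ≥ 0, new interval: [2.495000, 2.760000]
Iteration 2:
  c_2 = (2.495000 + 2.760000)/2 = 2.627500
  f(c_2) = f(2.627500) = -0.033967
  f(a) × f(c) ≥ 0, new interval: [2.627500, 2.760000]
Iteration 3:
  c_3 = (2.627500 + 2.760000)/2 = 2.693750
  f(c_3) = f(2.693750) = -0.009066
  f(a) × f(c) ≥ 0, new interval: [2.693750, 2.760000]
Iteration 4:
  c_4 = (2.693750 + 2.760000)/2 = 2.726875
  f(c_4) = f(2.726875) = 0.003156
  f(a) × f(c) < 0, new interval: [2.693750, 2.726875]
Iteration 5:
  c_5 = (2.693750 + 2.726875)/2 = 2.710312
  f(c_5) = f(2.710312) = -0.002936
  f(a) × f(c) ≥ 0, new interval: [2.710312, 2.726875]
Iteration 6:
  c_6 = (2.710312 + 2.726875)/2 = 2.718594
  f(c_6) = f(2.718594) = 0.000115
  f(a) × f(c) < 0, new interval: [2.710312, 2.718594]

After 6 iteration(s), the approximation is c_6 = 2.718594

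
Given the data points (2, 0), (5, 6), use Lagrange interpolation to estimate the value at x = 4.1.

Lagrange interpolation formula:
P(x) = Σ yᵢ × Lᵢ(x)
where Lᵢ(x) = Π_{j≠i} (x - xⱼ)/(xᵢ - xⱼ)

L_0(4.1) = (4.1 - 5)/(2 - 5) = 0.300000
L_1(4.1) = (4.1 - 2)/(5 - 2) = 0.700000

P(4.1) = 0×L_0(4.1) + 6×L_1(4.1)
P(4.1) = 4.200000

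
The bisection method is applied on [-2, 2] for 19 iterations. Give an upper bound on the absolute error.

Bisection error bound: |error| ≤ (b-a)/2^n
|error| ≤ (2 - (-2))/2^19 = 4/2^19
|error| ≤ 0.0000076294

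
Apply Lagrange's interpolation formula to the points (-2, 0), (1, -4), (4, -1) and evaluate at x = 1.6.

Lagrange interpolation formula:
P(x) = Σ yᵢ × Lᵢ(x)
where Lᵢ(x) = Π_{j≠i} (x - xⱼ)/(xᵢ - xⱼ)

L_0(1.6) = (1.6 - 1)/(-2 - 1) × (1.6 - 4)/(-2 - 4) = -0.080000
L_1(1.6) = (1.6 - (-2))/(1 - (-2)) × (1.6 - 4)/(1 - 4) = 0.960000
L_2(1.6) = (1.6 - (-2))/(4 - (-2)) × (1.6 - 1)/(4 - 1) = 0.120000

P(1.6) = 0×L_0(1.6) + (-4)×L_1(1.6) + (-1)×L_2(1.6)
P(1.6) = -3.960000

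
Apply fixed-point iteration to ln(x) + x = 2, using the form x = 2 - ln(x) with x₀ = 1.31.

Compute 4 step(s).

Equation: ln(x) + x = 2
Fixed-point form: x = 2 - ln(x)
x₀ = 1.31

x_1 = g(1.310000) = 1.729973
x_2 = g(1.729973) = 1.451894
x_3 = g(1.451894) = 1.627131
x_4 = g(1.627131) = 1.513182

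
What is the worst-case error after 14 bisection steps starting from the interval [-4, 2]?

Bisection error bound: |error| ≤ (b-a)/2^n
|error| ≤ (2 - (-4))/2^14 = 6/2^14
|error| ≤ 0.0003662109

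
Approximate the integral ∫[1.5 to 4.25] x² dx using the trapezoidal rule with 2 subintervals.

f(x) = x²
a = 1.5, b = 4.25, n = 2
h = (b - a)/n = 1.375000

Trapezoidal rule: (h/2)[f(x₀) + 2f(x₁) + 2f(x₂) + ... + f(xₙ)]

x_0 = 1.5000, f(x_0) = 2.250000, coefficient = 1
x_1 = 2.8750, f(x_1) = 8.265625, coefficient = 2
x_2 = 4.2500, f(x_2) = 18.062500, coefficient = 1

I ≈ (1.375000/2) × 36.843750 = 25.330078
Exact value: 24.463542
Error: 0.866536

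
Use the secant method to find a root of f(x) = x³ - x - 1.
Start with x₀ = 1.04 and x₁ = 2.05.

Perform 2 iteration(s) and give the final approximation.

f(x) = x³ - x - 1
x₀ = 1.04, x₁ = 2.05

Secant formula: x_{n+1} = x_n - f(x_n)(x_n - x_{n-1})/(f(x_n) - f(x_{n-1}))

Iteration 1:
  f(1.040000) = -0.915136
  f(2.050000) = 5.565125
  x_2 = 2.050000 - 5.565125×(2.050000 - 1.040000)/(5.565125 - (-0.915136))
       = 1.182631
Iteration 2:
  f(2.050000) = 5.565125
  f(1.182631) = -0.528584
  x_3 = 1.182631 - (-0.528584)×(1.182631 - 2.050000)/(-0.528584 - 5.565125)
       = 1.257869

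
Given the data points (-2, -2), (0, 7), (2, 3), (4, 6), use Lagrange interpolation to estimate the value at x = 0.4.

Lagrange interpolation formula:
P(x) = Σ yᵢ × Lᵢ(x)
where Lᵢ(x) = Π_{j≠i} (x - xⱼ)/(xᵢ - xⱼ)

L_0(0.4) = (0.4 - 0)/(-2 - 0) × (0.4 - 2)/(-2 - 2) × (0.4 - 4)/(-2 - 4) = -0.048000
L_1(0.4) = (0.4 - (-2))/(0 - (-2)) × (0.4 - 2)/(0 - 2) × (0.4 - 4)/(0 - 4) = 0.864000
L_2(0.4) = (0.4 - (-2))/(2 - (-2)) × (0.4 - 0)/(2 - 0) × (0.4 - 4)/(2 - 4) = 0.216000
L_3(0.4) = (0.4 - (-2))/(4 - (-2)) × (0.4 - 0)/(4 - 0) × (0.4 - 2)/(4 - 2) = -0.032000

P(0.4) = (-2)×L_0(0.4) + 7×L_1(0.4) + 3×L_2(0.4) + 6×L_3(0.4)
P(0.4) = 6.600000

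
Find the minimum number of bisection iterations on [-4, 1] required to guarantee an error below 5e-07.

We need (b-a)/2^n ≤ 5e-07
(1 - (-4))/2^n ≤ 5e-07
5/2^n ≤ 5e-07
2^n ≥ 10000000
n ≥ log₂(10000000) = 23.25
n ≥ 24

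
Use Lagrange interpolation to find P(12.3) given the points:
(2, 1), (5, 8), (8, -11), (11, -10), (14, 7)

Lagrange interpolation formula:
P(x) = Σ yᵢ × Lᵢ(x)
where Lᵢ(x) = Π_{j≠i} (x - xⱼ)/(xᵢ - xⱼ)

L_0(12.3) = (12.3 - 5)/(2 - 5) × (12.3 - 8)/(2 - 8) × (12.3 - 11)/(2 - 11) × (12.3 - 14)/(2 - 14) = -0.035685
L_1(12.3) = (12.3 - 2)/(5 - 2) × (12.3 - 8)/(5 - 8) × (12.3 - 11)/(5 - 11) × (12.3 - 14)/(5 - 14) = 0.201401
L_2(12.3) = (12.3 - 2)/(8 - 2) × (12.3 - 5)/(8 - 5) × (12.3 - 11)/(8 - 11) × (12.3 - 14)/(8 - 14) = -0.512870
L_3(12.3) = (12.3 - 2)/(11 - 2) × (12.3 - 5)/(11 - 5) × (12.3 - 8)/(11 - 8) × (12.3 - 14)/(11 - 14) = 1.130944
L_4(12.3) = (12.3 - 2)/(14 - 2) × (12.3 - 5)/(14 - 5) × (12.3 - 8)/(14 - 8) × (12.3 - 11)/(14 - 11) = 0.216210

P(12.3) = 1×L_0(12.3) + 8×L_1(12.3) + (-11)×L_2(12.3) + (-10)×L_3(12.3) + 7×L_4(12.3)
P(12.3) = -2.578879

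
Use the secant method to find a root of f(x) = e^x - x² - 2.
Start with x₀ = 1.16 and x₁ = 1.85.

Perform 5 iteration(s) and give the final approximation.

f(x) = e^x - x² - 2
x₀ = 1.16, x₁ = 1.85

Secant formula: x_{n+1} = x_n - f(x_n)(x_n - x_{n-1})/(f(x_n) - f(x_{n-1}))

Iteration 1:
  f(1.160000) = -0.155667
  f(1.850000) = 0.937320
  x_2 = 1.850000 - 0.937320×(1.850000 - 1.160000)/(0.937320 - (-0.155667))
       = 1.258272
Iteration 2:
  f(1.850000) = 0.937320
  f(1.258272) = -0.063914
  x_3 = 1.258272 - (-0.063914)×(1.258272 - 1.850000)/(-0.063914 - 0.937320)
       = 1.296045
Iteration 3:
  f(1.258272) = -0.063914
  f(1.296045) = -0.024919
  x_4 = 1.296045 - (-0.024919)×(1.296045 - 1.258272)/(-0.024919 - (-0.063914))
       = 1.320184
Iteration 4:
  f(1.296045) = -0.024919
  f(1.320184) = 0.001224
  x_5 = 1.320184 - 0.001224×(1.320184 - 1.296045)/(0.001224 - (-0.024919))
       = 1.319053
Iteration 5:
  f(1.320184) = 0.001224
  f(1.319053) = -0.000022
  x_6 = 1.319053 - (-0.000022)×(1.319053 - 1.320184)/(-0.000022 - 0.001224)
       = 1.319074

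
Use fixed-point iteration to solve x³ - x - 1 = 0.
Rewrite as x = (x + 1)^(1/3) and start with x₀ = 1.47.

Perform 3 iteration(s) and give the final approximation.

Equation: x³ - x - 1 = 0
Fixed-point form: x = (x + 1)^(1/3)
x₀ = 1.47

x_1 = g(1.470000) = 1.351758
x_2 = g(1.351758) = 1.329834
x_3 = g(1.329834) = 1.325689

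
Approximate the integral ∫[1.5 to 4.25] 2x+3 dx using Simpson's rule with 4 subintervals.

f(x) = 2x+3
a = 1.5, b = 4.25, n = 4
h = (b - a)/n = 0.687500

Simpson's rule: (h/3)[f(x₀) + 4f(x₁) + 2f(x₂) + ... + f(xₙ)]

x_0 = 1.5000, f(x_0) = 6.000000, coefficient = 1
x_1 = 2.1875, f(x_1) = 7.375000, coefficient = 4
x_2 = 2.8750, f(x_2) = 8.750000, coefficient = 2
x_3 = 3.5625, f(x_3) = 10.125000, coefficient = 4
x_4 = 4.2500, f(x_4) = 11.500000, coefficient = 1

I ≈ (0.687500/3) × 105.000000 = 24.062500
Exact value: 24.062500
Error: 0.000000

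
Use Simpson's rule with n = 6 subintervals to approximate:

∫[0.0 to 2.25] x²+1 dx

f(x) = x²+1
a = 0.0, b = 2.25, n = 6
h = (b - a)/n = 0.375000

Simpson's rule: (h/3)[f(x₀) + 4f(x₁) + 2f(x₂) + ... + f(xₙ)]

x_0 = 0.0000, f(x_0) = 1.000000, coefficient = 1
x_1 = 0.3750, f(x_1) = 1.140625, coefficient = 4
x_2 = 0.7500, f(x_2) = 1.562500, coefficient = 2
x_3 = 1.1250, f(x_3) = 2.265625, coefficient = 4
x_4 = 1.5000, f(x_4) = 3.250000, coefficient = 2
x_5 = 1.8750, f(x_5) = 4.515625, coefficient = 4
x_6 = 2.2500, f(x_6) = 6.062500, coefficient = 1

I ≈ (0.375000/3) × 48.375000 = 6.046875
Exact value: 6.046875
Error: 0.000000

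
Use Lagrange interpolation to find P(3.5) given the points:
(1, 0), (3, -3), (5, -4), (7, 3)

Lagrange interpolation formula:
P(x) = Σ yᵢ × Lᵢ(x)
where Lᵢ(x) = Π_{j≠i} (x - xⱼ)/(xᵢ - xⱼ)

L_0(3.5) = (3.5 - 3)/(1 - 3) × (3.5 - 5)/(1 - 5) × (3.5 - 7)/(1 - 7) = -0.054688
L_1(3.5) = (3.5 - 1)/(3 - 1) × (3.5 - 5)/(3 - 5) × (3.5 - 7)/(3 - 7) = 0.820312
L_2(3.5) = (3.5 - 1)/(5 - 1) × (3.5 - 3)/(5 - 3) × (3.5 - 7)/(5 - 7) = 0.273438
L_3(3.5) = (3.5 - 1)/(7 - 1) × (3.5 - 3)/(7 - 3) × (3.5 - 5)/(7 - 5) = -0.039062

P(3.5) = 0×L_0(3.5) + (-3)×L_1(3.5) + (-4)×L_2(3.5) + 3×L_3(3.5)
P(3.5) = -3.671875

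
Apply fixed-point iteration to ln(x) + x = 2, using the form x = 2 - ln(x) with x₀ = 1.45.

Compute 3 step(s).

Equation: ln(x) + x = 2
Fixed-point form: x = 2 - ln(x)
x₀ = 1.45

x_1 = g(1.450000) = 1.628436
x_2 = g(1.628436) = 1.512380
x_3 = g(1.512380) = 1.586316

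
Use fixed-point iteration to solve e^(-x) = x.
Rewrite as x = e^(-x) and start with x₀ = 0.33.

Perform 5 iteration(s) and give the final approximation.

Equation: e^(-x) = x
Fixed-point form: x = e^(-x)
x₀ = 0.33

x_1 = g(0.330000) = 0.718924
x_2 = g(0.718924) = 0.487276
x_3 = g(0.487276) = 0.614297
x_4 = g(0.614297) = 0.541021
x_5 = g(0.541021) = 0.582154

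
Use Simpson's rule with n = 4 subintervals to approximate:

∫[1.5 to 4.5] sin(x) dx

f(x) = sin(x)
a = 1.5, b = 4.5, n = 4
h = (b - a)/n = 0.750000

Simpson's rule: (h/3)[f(x₀) + 4f(x₁) + 2f(x₂) + ... + f(xₙ)]

x_0 = 1.5000, f(x_0) = 0.997495, coefficient = 1
x_1 = 2.2500, f(x_1) = 0.778073, coefficient = 4
x_2 = 3.0000, f(x_2) = 0.141120, coefficient = 2
x_3 = 3.7500, f(x_3) = -0.571561, coefficient = 4
x_4 = 4.5000, f(x_4) = -0.977530, coefficient = 1

I ≈ (0.750000/3) × 1.128252 = 0.282063
Exact value: 0.281533
Error: 0.000530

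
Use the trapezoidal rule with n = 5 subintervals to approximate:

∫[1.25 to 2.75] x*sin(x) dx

f(x) = x*sin(x)
a = 1.25, b = 2.75, n = 5
h = (b - a)/n = 0.300000

Trapezoidal rule: (h/2)[f(x₀) + 2f(x₁) + 2f(x₂) + ... + f(xₙ)]

x_0 = 1.2500, f(x_0) = 1.186231, coefficient = 1
x_1 = 1.5500, f(x_1) = 1.549665, coefficient = 2
x_2 = 1.8500, f(x_2) = 1.778359, coefficient = 2
x_3 = 2.1500, f(x_3) = 1.799332, coefficient = 2
x_4 = 2.4500, f(x_4) = 1.562524, coefficient = 2
x_5 = 2.7500, f(x_5) = 1.049568, coefficient = 1

I ≈ (0.300000/2) × 15.615558 = 2.342334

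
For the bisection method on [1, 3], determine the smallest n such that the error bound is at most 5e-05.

We need (b-a)/2^n ≤ 5e-05
(3 - 1)/2^n ≤ 5e-05
2/2^n ≤ 5e-05
2^n ≥ 40000
n ≥ log₂(40000) = 15.29
n ≥ 16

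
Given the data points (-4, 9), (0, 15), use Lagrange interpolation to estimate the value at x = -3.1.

Lagrange interpolation formula:
P(x) = Σ yᵢ × Lᵢ(x)
where Lᵢ(x) = Π_{j≠i} (x - xⱼ)/(xᵢ - xⱼ)

L_0(-3.1) = (-3.1 - 0)/(-4 - 0) = 0.775000
L_1(-3.1) = (-3.1 - (-4))/(0 - (-4)) = 0.225000

P(-3.1) = 9×L_0(-3.1) + 15×L_1(-3.1)
P(-3.1) = 10.350000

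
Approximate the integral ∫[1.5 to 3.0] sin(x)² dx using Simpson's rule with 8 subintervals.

f(x) = sin(x)²
a = 1.5, b = 3.0, n = 8
h = (b - a)/n = 0.187500

Simpson's rule: (h/3)[f(x₀) + 4f(x₁) + 2f(x₂) + ... + f(xₙ)]

x_0 = 1.5000, f(x_0) = 0.994996, coefficient = 1
x_1 = 1.6875, f(x_1) = 0.986442, coefficient = 4
x_2 = 1.8750, f(x_2) = 0.910280, coefficient = 2
x_3 = 2.0625, f(x_3) = 0.777095, coefficient = 4
x_4 = 2.2500, f(x_4) = 0.605398, coefficient = 2
x_5 = 2.4375, f(x_5) = 0.419052, coefficient = 4
x_6 = 2.6250, f(x_6) = 0.243957, coefficient = 2
x_7 = 2.8125, f(x_7) = 0.104448, coefficient = 4
x_8 = 3.0000, f(x_8) = 0.019915, coefficient = 1

I ≈ (0.187500/3) × 13.682330 = 0.855146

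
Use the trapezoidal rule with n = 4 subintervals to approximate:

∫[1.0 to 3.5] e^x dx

f(x) = e^x
a = 1.0, b = 3.5, n = 4
h = (b - a)/n = 0.625000

Trapezoidal rule: (h/2)[f(x₀) + 2f(x₁) + 2f(x₂) + ... + f(xₙ)]

x_0 = 1.0000, f(x_0) = 2.718282, coefficient = 1
x_1 = 1.6250, f(x_1) = 5.078419, coefficient = 2
x_2 = 2.2500, f(x_2) = 9.487736, coefficient = 2
x_3 = 2.8750, f(x_3) = 17.725424, coefficient = 2
x_4 = 3.5000, f(x_4) = 33.115452, coefficient = 1

I ≈ (0.625000/2) × 100.416892 = 31.380279
Exact value: 30.397170
Error: 0.983109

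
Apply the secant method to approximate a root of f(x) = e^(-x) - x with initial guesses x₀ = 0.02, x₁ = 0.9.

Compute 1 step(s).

f(x) = e^(-x) - x
x₀ = 0.02, x₁ = 0.9

Secant formula: x_{n+1} = x_n - f(x_n)(x_n - x_{n-1})/(f(x_n) - f(x_{n-1}))

Iteration 1:
  f(0.020000) = 0.960199
  f(0.900000) = -0.493430
  x_2 = 0.900000 - (-0.493430)×(0.900000 - 0.020000)/(-0.493430 - 0.960199)
       = 0.601286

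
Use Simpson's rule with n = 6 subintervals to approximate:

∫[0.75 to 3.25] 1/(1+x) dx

f(x) = 1/(1+x)
a = 0.75, b = 3.25, n = 6
h = (b - a)/n = 0.416667

Simpson's rule: (h/3)[f(x₀) + 4f(x₁) + 2f(x₂) + ... + f(xₙ)]

x_0 = 0.7500, f(x_0) = 0.571429, coefficient = 1
x_1 = 1.1667, f(x_1) = 0.461538, coefficient = 4
x_2 = 1.5833, f(x_2) = 0.387097, coefficient = 2
x_3 = 2.0000, f(x_3) = 0.333333, coefficient = 4
x_4 = 2.4167, f(x_4) = 0.292683, coefficient = 2
x_5 = 2.8333, f(x_5) = 0.260870, coefficient = 4
x_6 = 3.2500, f(x_6) = 0.235294, coefficient = 1

I ≈ (0.416667/3) × 6.389248 = 0.887395
Exact value: 0.887303
Error: 0.000092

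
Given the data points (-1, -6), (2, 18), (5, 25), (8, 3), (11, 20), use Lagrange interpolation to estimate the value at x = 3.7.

Lagrange interpolation formula:
P(x) = Σ yᵢ × Lᵢ(x)
where Lᵢ(x) = Π_{j≠i} (x - xⱼ)/(xᵢ - xⱼ)

L_0(3.7) = (3.7 - 2)/(-1 - 2) × (3.7 - 5)/(-1 - 5) × (3.7 - 8)/(-1 - 8) × (3.7 - 11)/(-1 - 11) = -0.035685
L_1(3.7) = (3.7 - (-1))/(2 - (-1)) × (3.7 - 5)/(2 - 5) × (3.7 - 8)/(2 - 8) × (3.7 - 11)/(2 - 11) = 0.394636
L_2(3.7) = (3.7 - (-1))/(5 - (-1)) × (3.7 - 2)/(5 - 2) × (3.7 - 8)/(5 - 8) × (3.7 - 11)/(5 - 11) = 0.774093
L_3(3.7) = (3.7 - (-1))/(8 - (-1)) × (3.7 - 2)/(8 - 2) × (3.7 - 5)/(8 - 5) × (3.7 - 11)/(8 - 11) = -0.156019
L_4(3.7) = (3.7 - (-1))/(11 - (-1)) × (3.7 - 2)/(11 - 2) × (3.7 - 5)/(11 - 5) × (3.7 - 8)/(11 - 8) = 0.022975

P(3.7) = (-6)×L_0(3.7) + 18×L_1(3.7) + 25×L_2(3.7) + 3×L_3(3.7) + 20×L_4(3.7)
P(3.7) = 26.661325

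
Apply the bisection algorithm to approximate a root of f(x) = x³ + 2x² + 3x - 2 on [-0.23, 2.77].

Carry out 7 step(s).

f(x) = x³ + 2x² + 3x - 2
Initial interval: [-0.23, 2.77]

Iteration 1:
  c_1 = (-0.230000 + 2.770000)/2 = 1.270000
  f(c_1) = f(1.270000) = 7.084183
  f(a) × f(c) < 0, new interval: [-0.230000, 1.270000]
Iteration 2:
  c_2 = (-0.230000 + 1.270000)/2 = 0.520000
  f(c_2) = f(0.520000) = 0.241408
  f(a) × f(c) < 0, new interval: [-0.230000, 0.520000]
Iteration 3:
  c_3 = (-0.230000 + 0.520000)/2 = 0.145000
  f(c_3) = f(0.145000) = -1.519901
  f(a) × f(c) ≥ 0, new interval: [0.145000, 0.520000]
Iteration 4:
  c_4 = (0.145000 + 0.520000)/2 = 0.332500
  f(c_4) = f(0.332500) = -0.744628
  f(a) × f(c) ≥ 0, new interval: [0.332500, 0.520000]
Iteration 5:
  c_5 = (0.332500 + 0.520000)/2 = 0.426250
  f(c_5) = f(0.426250) = -0.280427
  f(a) × f(c) ≥ 0, new interval: [0.426250, 0.520000]
Iteration 6:
  c_6 = (0.426250 + 0.520000)/2 = 0.473125
  f(c_6) = f(0.473125) = -0.027023
  f(a) × f(c) ≥ 0, new interval: [0.473125, 0.520000]
Iteration 7:
  c_7 = (0.473125 + 0.520000)/2 = 0.496563
  f(c_7) = f(0.496563) = 0.105276
  f(a) × f(c) < 0, new interval: [0.473125, 0.496563]

After 7 iteration(s), the approximation is c_7 = 0.496563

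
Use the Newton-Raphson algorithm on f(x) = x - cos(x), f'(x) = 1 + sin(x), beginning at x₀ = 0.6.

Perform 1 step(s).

f(x) = x - cos(x)
f'(x) = 1 + sin(x)
x₀ = 0.6

Newton-Raphson formula: x_{n+1} = x_n - f(x_n)/f'(x_n)

Iteration 1:
  f(0.600000) = -0.225336
  f'(0.600000) = 1.564642
  x_1 = 0.600000 - (-0.225336)/1.564642 = 0.744017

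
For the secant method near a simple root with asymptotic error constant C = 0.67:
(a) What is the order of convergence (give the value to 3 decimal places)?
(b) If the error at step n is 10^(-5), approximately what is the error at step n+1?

(a) Secant method has superlinear convergence with order φ = (1+√5)/2 ≈ 1.618.
    This means |e_{n+1}| ≈ C|e_n|^1.618.

(b) With |e_n| = 10^(-5) and C = 0.67:
    |e_{n+1}| ≈ 0.67 × (10^(-5))^1.618 = 0.67 × 10^(-8.09)

(a) ≈ 1.618 (golden ratio); (b) |e_{n+1}| ≈ 5.444e-09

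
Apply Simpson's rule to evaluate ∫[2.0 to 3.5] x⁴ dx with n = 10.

f(x) = x⁴
a = 2.0, b = 3.5, n = 10
h = (b - a)/n = 0.150000

Simpson's rule: (h/3)[f(x₀) + 4f(x₁) + 2f(x₂) + ... + f(xₙ)]

x_0 = 2.0000, f(x_0) = 16.000000, coefficient = 1
x_1 = 2.1500, f(x_1) = 21.367506, coefficient = 4
x_2 = 2.3000, f(x_2) = 27.984100, coefficient = 2
x_3 = 2.4500, f(x_3) = 36.030006, coefficient = 4
x_4 = 2.6000, f(x_4) = 45.697600, coefficient = 2
x_5 = 2.7500, f(x_5) = 57.191406, coefficient = 4
x_6 = 2.9000, f(x_6) = 70.728100, coefficient = 2
x_7 = 3.0500, f(x_7) = 86.536506, coefficient = 4
x_8 = 3.2000, f(x_8) = 104.857600, coefficient = 2
x_9 = 3.3500, f(x_9) = 125.944506, coefficient = 4
x_10 = 3.5000, f(x_10) = 150.062500, coefficient = 1

I ≈ (0.150000/3) × 1972.877025 = 98.643851
Exact value: 98.643750
Error: 0.000101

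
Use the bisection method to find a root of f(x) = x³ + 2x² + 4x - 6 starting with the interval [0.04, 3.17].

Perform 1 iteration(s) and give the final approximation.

f(x) = x³ + 2x² + 4x - 6
Initial interval: [0.04, 3.17]

Iteration 1:
  c_1 = (0.040000 + 3.170000)/2 = 1.605000
  f(c_1) = f(1.605000) = 9.706570
  f(a) × f(c) < 0, new interval: [0.040000, 1.605000]

After 1 iteration(s), the approximation is c_1 = 1.605000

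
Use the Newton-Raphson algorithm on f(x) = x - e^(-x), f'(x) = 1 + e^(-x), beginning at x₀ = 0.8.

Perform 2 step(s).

f(x) = x - e^(-x)
f'(x) = 1 + e^(-x)
x₀ = 0.8

Newton-Raphson formula: x_{n+1} = x_n - f(x_n)/f'(x_n)

Iteration 1:
  f(0.800000) = 0.350671
  f'(0.800000) = 1.449329
  x_1 = 0.800000 - 0.350671/1.449329 = 0.558046
Iteration 2:
  f(0.558046) = -0.014280
  f'(0.558046) = 1.572326
  x_2 = 0.558046 - (-0.014280)/1.572326 = 0.567128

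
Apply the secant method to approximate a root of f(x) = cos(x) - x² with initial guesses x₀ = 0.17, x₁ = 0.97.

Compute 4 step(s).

f(x) = cos(x) - x²
x₀ = 0.17, x₁ = 0.97

Secant formula: x_{n+1} = x_n - f(x_n)(x_n - x_{n-1})/(f(x_n) - f(x_{n-1}))

Iteration 1:
  f(0.170000) = 0.956685
  f(0.970000) = -0.375600
  x_2 = 0.970000 - (-0.375600)×(0.970000 - 0.170000)/(-0.375600 - 0.956685)
       = 0.744462
Iteration 2:
  f(0.970000) = -0.375600
  f(0.744462) = 0.181228
  x_3 = 0.744462 - 0.181228×(0.744462 - 0.970000)/(0.181228 - (-0.375600))
       = 0.817867
Iteration 3:
  f(0.744462) = 0.181228
  f(0.817867) = 0.014873
  x_4 = 0.817867 - 0.014873×(0.817867 - 0.744462)/(0.014873 - 0.181228)
       = 0.824430
Iteration 4:
  f(0.817867) = 0.014873
  f(0.824430) = -0.000708
  x_5 = 0.824430 - (-0.000708)×(0.824430 - 0.817867)/(-0.000708 - 0.014873)
       = 0.824131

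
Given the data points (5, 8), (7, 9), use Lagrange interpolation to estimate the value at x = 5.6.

Lagrange interpolation formula:
P(x) = Σ yᵢ × Lᵢ(x)
where Lᵢ(x) = Π_{j≠i} (x - xⱼ)/(xᵢ - xⱼ)

L_0(5.6) = (5.6 - 7)/(5 - 7) = 0.700000
L_1(5.6) = (5.6 - 5)/(7 - 5) = 0.300000

P(5.6) = 8×L_0(5.6) + 9×L_1(5.6)
P(5.6) = 8.300000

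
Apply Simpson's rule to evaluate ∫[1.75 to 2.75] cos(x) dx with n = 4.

f(x) = cos(x)
a = 1.75, b = 2.75, n = 4
h = (b - a)/n = 0.250000

Simpson's rule: (h/3)[f(x₀) + 4f(x₁) + 2f(x₂) + ... + f(xₙ)]

x_0 = 1.7500, f(x_0) = -0.178246, coefficient = 1
x_1 = 2.0000, f(x_1) = -0.416147, coefficient = 4
x_2 = 2.2500, f(x_2) = -0.628174, coefficient = 2
x_3 = 2.5000, f(x_3) = -0.801144, coefficient = 4
x_4 = 2.7500, f(x_4) = -0.924302, coefficient = 1

I ≈ (0.250000/3) × -7.228057 = -0.602338
Exact value: -0.602325
Error: 0.000013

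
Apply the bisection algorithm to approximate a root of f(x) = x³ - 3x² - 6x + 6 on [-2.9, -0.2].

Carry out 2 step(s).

f(x) = x³ - 3x² - 6x + 6
Initial interval: [-2.9, -0.2]

Iteration 1:
  c_1 = (-2.900000 + (-0.200000))/2 = -1.550000
  f(c_1) = f(-1.550000) = 4.368625
  f(a) × f(c) < 0, new interval: [-2.900000, -1.550000]
Iteration 2:
  c_2 = (-2.900000 + (-1.550000))/2 = -2.225000
  f(c_2) = f(-2.225000) = -6.517016
  f(a) × f(c) ≥ 0, new interval: [-2.225000, -1.550000]

After 2 iteration(s), the approximation is c_2 = -2.225000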